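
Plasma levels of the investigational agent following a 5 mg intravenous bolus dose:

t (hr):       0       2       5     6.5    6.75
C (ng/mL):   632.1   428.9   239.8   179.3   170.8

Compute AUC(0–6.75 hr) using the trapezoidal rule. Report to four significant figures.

AUC = 2422 ng/mL·hr

Trapezoidal AUC_0→6.75:
  [0→2]: (632.1+428.9)/2 × 2 = 1061.0
  [2→5]: (428.9+239.8)/2 × 3 = 1003.05
  [5→6.5]: (239.8+179.3)/2 × 1.5 = 314.325
  [6.5→6.75]: (179.3+170.8)/2 × 0.25 = 43.7625
  Sum = 2422.1375 ng/mL·hr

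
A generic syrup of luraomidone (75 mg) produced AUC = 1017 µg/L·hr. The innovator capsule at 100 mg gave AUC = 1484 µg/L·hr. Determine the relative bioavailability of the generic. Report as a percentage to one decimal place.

F_rel = 91.4%

F_rel = (AUC_test/D_test) / (AUC_ref/D_ref)
      = (1017/75) / (1484/100)
      = 13.56 / 14.84 = 0.9137 = 91.37%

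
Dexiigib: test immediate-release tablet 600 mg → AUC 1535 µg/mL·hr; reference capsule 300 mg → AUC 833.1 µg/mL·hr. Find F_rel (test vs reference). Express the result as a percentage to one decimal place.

F_rel = (AUC_test/D_test) / (AUC_ref/D_ref)
      = (1535/600) / (833.1/300)
      = 2.55833 / 2.777 = 0.9213 = 92.13%

F_rel = 92.1%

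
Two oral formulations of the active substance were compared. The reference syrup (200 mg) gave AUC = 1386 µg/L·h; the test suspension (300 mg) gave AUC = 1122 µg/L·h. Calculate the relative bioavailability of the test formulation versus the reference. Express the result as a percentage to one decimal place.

F_rel = 54.0%

F_rel = (AUC_test/D_test) / (AUC_ref/D_ref)
      = (1122/300) / (1386/200)
      = 3.74 / 6.93 = 0.5397 = 53.97%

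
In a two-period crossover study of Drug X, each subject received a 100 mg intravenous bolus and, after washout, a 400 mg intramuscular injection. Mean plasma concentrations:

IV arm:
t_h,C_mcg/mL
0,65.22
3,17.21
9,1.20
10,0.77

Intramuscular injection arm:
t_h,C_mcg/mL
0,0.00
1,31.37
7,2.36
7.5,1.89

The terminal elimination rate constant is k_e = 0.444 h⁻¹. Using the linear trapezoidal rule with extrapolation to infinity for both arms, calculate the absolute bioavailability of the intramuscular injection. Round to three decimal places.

F = 0.168

Trapezoidal AUC_0→10 (IV):
  [0→3]: (65.22+17.21)/2 × 3 = 123.645
  [3→9]: (17.21+1.20)/2 × 6 = 55.23
  [9→10]: (1.20+0.77)/2 × 1 = 0.985
  Sum = 179.86 mcg/mL·h
IV tail: 0.77/0.444 = 1.734; AUC_iv,0→∞ = 179.86 + 1.734 = 181.594 mcg/mL·h
Trapezoidal AUC_0→7.5 (intramuscular injection):
  [0→1]: (0.00+31.37)/2 × 1 = 15.685
  [1→7]: (31.37+2.36)/2 × 6 = 101.19
  [7→7.5]: (2.36+1.89)/2 × 0.5 = 1.0625
  Sum = 117.9375 mcg/mL·h
intramuscular injection tail: 1.89/0.444 = 4.257; AUC_ev,0→∞ = 117.9375 + 4.257 = 122.1945 mcg/mL·h
F = (AUC_ev/D_ev)/(AUC_iv/D_iv) = (122.1945/400)/(181.594/100) = 0.30548625/1.81594 = 0.1682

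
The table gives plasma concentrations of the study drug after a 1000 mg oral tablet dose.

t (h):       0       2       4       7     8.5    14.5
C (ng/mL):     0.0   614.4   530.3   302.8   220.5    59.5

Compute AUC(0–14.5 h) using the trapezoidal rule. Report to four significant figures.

AUC = 4241 ng/mL·h

Trapezoidal AUC_0→14.5:
  [0→2]: (0.0+614.4)/2 × 2 = 614.4
  [2→4]: (614.4+530.3)/2 × 2 = 1144.7
  [4→7]: (530.3+302.8)/2 × 3 = 1249.65
  [7→8.5]: (302.8+220.5)/2 × 1.5 = 392.475
  [8.5→14.5]: (220.5+59.5)/2 × 6 = 840.0
  Sum = 4241.225 ng/mL·h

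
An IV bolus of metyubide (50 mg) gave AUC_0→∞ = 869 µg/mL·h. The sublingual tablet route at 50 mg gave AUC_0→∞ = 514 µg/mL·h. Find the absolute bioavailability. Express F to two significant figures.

F = (AUC_ev / D_ev) / (AUC_iv / D_iv)
  = (514/50) / (869/50)
  = 10.28 / 17.38 = 0.5915

F = 0.59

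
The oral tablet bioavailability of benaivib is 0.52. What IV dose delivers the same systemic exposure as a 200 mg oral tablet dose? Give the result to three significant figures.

D_iv = 104 mg

Systemic exposure from an extravascular dose = F × D_ev, so the equivalent IV dose is F × D_ev.
D_iv = F × D_ev = 0.52 × 200 = 104 mg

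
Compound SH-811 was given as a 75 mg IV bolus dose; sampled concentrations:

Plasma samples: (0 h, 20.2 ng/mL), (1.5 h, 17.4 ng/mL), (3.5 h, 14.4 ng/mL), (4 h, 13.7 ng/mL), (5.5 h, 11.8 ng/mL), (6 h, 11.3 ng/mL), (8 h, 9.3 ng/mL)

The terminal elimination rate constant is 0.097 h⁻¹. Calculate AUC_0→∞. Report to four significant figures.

Trapezoidal AUC_0→8:
  [0→1.5]: (20.2+17.4)/2 × 1.5 = 28.2
  [1.5→3.5]: (17.4+14.4)/2 × 2 = 31.8
  [3.5→4]: (14.4+13.7)/2 × 0.5 = 7.025
  [4→5.5]: (13.7+11.8)/2 × 1.5 = 19.125
  [5.5→6]: (11.8+11.3)/2 × 0.5 = 5.775
  [6→8]: (11.3+9.3)/2 × 2 = 20.6
  Sum = 112.525 ng/mL·h
Extrapolated tail: C_last / k_e = 9.3 / 0.097 = 95.876
AUC_0→∞ = 112.525 + 95.876 = 208.401 ng/mL·h

AUC = 208.4 ng/mL·h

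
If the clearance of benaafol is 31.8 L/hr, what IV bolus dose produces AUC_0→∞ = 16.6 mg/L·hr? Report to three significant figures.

Dose = 528 mg

Dose_iv = CL × AUC_0→∞
     = 31.8 × 16.6 = 527.88 mg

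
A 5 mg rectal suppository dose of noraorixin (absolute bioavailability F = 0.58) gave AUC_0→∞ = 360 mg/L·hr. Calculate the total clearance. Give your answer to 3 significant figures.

CL = 0.00806 L/hr

CL = F × Dose / AUC_0→∞
   = 0.58 × 5 / 360 = 0.00805556 L/hr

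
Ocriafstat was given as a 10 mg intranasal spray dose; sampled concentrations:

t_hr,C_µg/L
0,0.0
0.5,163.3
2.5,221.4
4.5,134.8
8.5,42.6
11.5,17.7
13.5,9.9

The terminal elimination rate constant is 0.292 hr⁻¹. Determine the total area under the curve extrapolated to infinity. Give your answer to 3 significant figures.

Trapezoidal AUC_0→13.5:
  [0→0.5]: (0.0+163.3)/2 × 0.5 = 40.825
  [0.5→2.5]: (163.3+221.4)/2 × 2 = 384.7
  [2.5→4.5]: (221.4+134.8)/2 × 2 = 356.2
  [4.5→8.5]: (134.8+42.6)/2 × 4 = 354.8
  [8.5→11.5]: (42.6+17.7)/2 × 3 = 90.45
  [11.5→13.5]: (17.7+9.9)/2 × 2 = 27.6
  Sum = 1254.575 µg/L·hr
Extrapolated tail: C_last / k_e = 9.9 / 0.292 = 33.904
AUC_0→∞ = 1254.575 + 33.904 = 1288.479 µg/L·hr

AUC = 1290 µg/L·hr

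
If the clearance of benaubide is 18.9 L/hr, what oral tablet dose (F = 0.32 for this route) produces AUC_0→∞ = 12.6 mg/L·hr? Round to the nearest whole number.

Dose = 744 mg

Dose = CL × AUC_0→∞ / F
     = 18.9 × 12.6 / 0.32 = 744.1875 mg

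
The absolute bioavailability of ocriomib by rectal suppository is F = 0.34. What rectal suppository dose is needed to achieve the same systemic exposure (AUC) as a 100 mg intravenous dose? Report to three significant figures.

For equal systemic exposure: F × D_ev = D_iv
D_ev = D_iv / F = 100 / 0.34 = 294.118 mg

D_rectal = 294 mg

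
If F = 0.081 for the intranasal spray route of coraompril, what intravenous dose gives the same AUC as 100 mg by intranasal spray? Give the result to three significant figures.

Systemic exposure from an extravascular dose = F × D_ev, so the equivalent IV dose is F × D_ev.
D_iv = F × D_ev = 0.081 × 100 = 8.1 mg

D_iv = 8.10 mg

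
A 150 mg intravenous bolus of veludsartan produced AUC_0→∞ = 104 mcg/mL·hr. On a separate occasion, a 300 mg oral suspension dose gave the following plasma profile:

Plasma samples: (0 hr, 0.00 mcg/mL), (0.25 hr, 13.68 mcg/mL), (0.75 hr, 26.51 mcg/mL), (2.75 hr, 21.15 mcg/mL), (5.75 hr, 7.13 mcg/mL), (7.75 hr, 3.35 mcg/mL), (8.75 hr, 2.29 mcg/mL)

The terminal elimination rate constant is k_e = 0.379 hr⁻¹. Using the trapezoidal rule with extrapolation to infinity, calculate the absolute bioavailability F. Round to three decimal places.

F = 0.583

Trapezoidal AUC_0→8.75 (oral suspension):
  [0→0.25]: (0.00+13.68)/2 × 0.25 = 1.71
  [0.25→0.75]: (13.68+26.51)/2 × 0.5 = 10.0475
  [0.75→2.75]: (26.51+21.15)/2 × 2 = 47.66
  [2.75→5.75]: (21.15+7.13)/2 × 3 = 42.42
  [5.75→7.75]: (7.13+3.35)/2 × 2 = 10.48
  [7.75→8.75]: (3.35+2.29)/2 × 1 = 2.82
  Sum = 115.1375 mcg/mL·hr
Tail: C_last/k_e = 2.29/0.379 = 6.042
AUC_0→∞ (oral suspension) = 115.1375 + 6.042 = 121.1795 mcg/mL·hr
F = (AUC_ev/D_ev)/(AUC_iv/D_iv) = (121.1795/300)/(104/150) = 0.403932/0.693333 = 0.5826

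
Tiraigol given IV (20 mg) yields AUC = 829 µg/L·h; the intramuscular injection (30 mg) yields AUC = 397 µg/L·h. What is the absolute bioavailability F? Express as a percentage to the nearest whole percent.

F = (AUC_ev / D_ev) / (AUC_iv / D_iv)
  = (397/30) / (829/20)
  = 13.2333 / 41.45 = 0.3193
  = 31.93%

F = 32%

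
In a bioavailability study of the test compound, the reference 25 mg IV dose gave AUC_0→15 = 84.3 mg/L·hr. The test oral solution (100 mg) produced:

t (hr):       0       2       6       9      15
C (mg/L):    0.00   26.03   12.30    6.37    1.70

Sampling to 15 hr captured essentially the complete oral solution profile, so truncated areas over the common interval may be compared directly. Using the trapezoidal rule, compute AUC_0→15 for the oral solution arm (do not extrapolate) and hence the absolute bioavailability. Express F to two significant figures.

F = 0.46

Trapezoidal AUC_0→15 (oral solution):
  [0→2]: (0.00+26.03)/2 × 2 = 26.03
  [2→6]: (26.03+12.30)/2 × 4 = 76.66
  [6→9]: (12.30+6.37)/2 × 3 = 28.005
  [9→15]: (6.37+1.70)/2 × 6 = 24.21
  Sum = 154.905 mg/L·hr
F = (AUC_ev/D_ev)/(AUC_iv/D_iv) = (154.905/100)/(84.3/25) = 1.54905/3.372 = 0.4594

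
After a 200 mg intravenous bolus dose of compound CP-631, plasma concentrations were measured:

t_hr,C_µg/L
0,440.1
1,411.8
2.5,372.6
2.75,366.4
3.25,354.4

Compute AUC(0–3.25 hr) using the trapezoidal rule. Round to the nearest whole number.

AUC = 1287 µg/L·hr

Trapezoidal AUC_0→3.25:
  [0→1]: (440.1+411.8)/2 × 1 = 425.95
  [1→2.5]: (411.8+372.6)/2 × 1.5 = 588.3
  [2.5→2.75]: (372.6+366.4)/2 × 0.25 = 92.375
  [2.75→3.25]: (366.4+354.4)/2 × 0.5 = 180.2
  Sum = 1286.825 µg/L·hr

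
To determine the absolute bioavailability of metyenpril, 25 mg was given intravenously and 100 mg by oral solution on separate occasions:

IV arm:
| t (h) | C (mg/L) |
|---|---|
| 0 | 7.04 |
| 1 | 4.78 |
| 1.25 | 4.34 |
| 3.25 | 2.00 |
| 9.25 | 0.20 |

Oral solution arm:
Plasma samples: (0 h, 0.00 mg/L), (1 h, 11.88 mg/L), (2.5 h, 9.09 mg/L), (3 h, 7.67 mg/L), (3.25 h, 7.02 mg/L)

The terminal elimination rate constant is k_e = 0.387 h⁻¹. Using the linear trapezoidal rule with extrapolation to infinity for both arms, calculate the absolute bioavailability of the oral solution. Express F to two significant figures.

F = 0.56

Trapezoidal AUC_0→9.25 (IV):
  [0→1]: (7.04+4.78)/2 × 1 = 5.91
  [1→1.25]: (4.78+4.34)/2 × 0.25 = 1.14
  [1.25→3.25]: (4.34+2.00)/2 × 2 = 6.34
  [3.25→9.25]: (2.00+0.20)/2 × 6 = 6.6
  Sum = 19.99 mg/L·h
IV tail: 0.20/0.387 = 0.517; AUC_iv,0→∞ = 19.99 + 0.517 = 20.507 mg/L·h
Trapezoidal AUC_0→3.25 (oral solution):
  [0→1]: (0.00+11.88)/2 × 1 = 5.94
  [1→2.5]: (11.88+9.09)/2 × 1.5 = 15.7275
  [2.5→3]: (9.09+7.67)/2 × 0.5 = 4.19
  [3→3.25]: (7.67+7.02)/2 × 0.25 = 1.83625
  Sum = 27.69375 mg/L·h
oral solution tail: 7.02/0.387 = 18.140; AUC_ev,0→∞ = 27.69375 + 18.140 = 45.83375 mg/L·h
F = (AUC_ev/D_ev)/(AUC_iv/D_iv) = (45.83375/100)/(20.507/25) = 0.4583375/0.82028 = 0.5588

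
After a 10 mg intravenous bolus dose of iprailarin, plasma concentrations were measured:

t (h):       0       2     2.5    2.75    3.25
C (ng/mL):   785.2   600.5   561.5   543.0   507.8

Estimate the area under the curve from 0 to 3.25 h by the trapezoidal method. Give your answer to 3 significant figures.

Trapezoidal AUC_0→3.25:
  [0→2]: (785.2+600.5)/2 × 2 = 1385.7
  [2→2.5]: (600.5+561.5)/2 × 0.5 = 290.5
  [2.5→2.75]: (561.5+543.0)/2 × 0.25 = 138.0625
  [2.75→3.25]: (543.0+507.8)/2 × 0.5 = 262.7
  Sum = 2076.9625 ng/mL·h

AUC = 2080 ng/mL·h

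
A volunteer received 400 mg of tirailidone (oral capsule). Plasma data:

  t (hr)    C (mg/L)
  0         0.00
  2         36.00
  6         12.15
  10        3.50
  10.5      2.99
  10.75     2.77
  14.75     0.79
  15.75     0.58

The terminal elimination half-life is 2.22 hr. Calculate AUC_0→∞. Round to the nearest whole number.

Trapezoidal AUC_0→15.75:
  [0→2]: (0.00+36.00)/2 × 2 = 36.0
  [2→6]: (36.00+12.15)/2 × 4 = 96.3
  [6→10]: (12.15+3.50)/2 × 4 = 31.3
  [10→10.5]: (3.50+2.99)/2 × 0.5 = 1.6225
  [10.5→10.75]: (2.99+2.77)/2 × 0.25 = 0.72
  [10.75→14.75]: (2.77+0.79)/2 × 4 = 7.12
  [14.75→15.75]: (0.79+0.58)/2 × 1 = 0.685
  Sum = 173.7475 mg/L·hr
k_e = ln2 / t½ = 0.693147 / 2.22 = 0.3122 hr^-1
Extrapolated tail: C_last / k_e = 0.58 / 0.3122 = 1.858
AUC_0→∞ = 173.7475 + 1.858 = 175.6055 mg/L·hr

AUC = 176 mg/L·hr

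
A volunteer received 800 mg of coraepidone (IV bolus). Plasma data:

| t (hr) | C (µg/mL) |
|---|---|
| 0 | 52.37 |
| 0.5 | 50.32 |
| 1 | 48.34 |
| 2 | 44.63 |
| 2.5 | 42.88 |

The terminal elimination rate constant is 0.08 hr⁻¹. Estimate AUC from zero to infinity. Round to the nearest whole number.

AUC = 655 µg/mL·hr

Trapezoidal AUC_0→2.5:
  [0→0.5]: (52.37+50.32)/2 × 0.5 = 25.6725
  [0.5→1]: (50.32+48.34)/2 × 0.5 = 24.665
  [1→2]: (48.34+44.63)/2 × 1 = 46.485
  [2→2.5]: (44.63+42.88)/2 × 0.5 = 21.8775
  Sum = 118.7 µg/mL·hr
Extrapolated tail: C_last / k_e = 42.88 / 0.08 = 536.000
AUC_0→∞ = 118.7 + 536.000 = 654.7 µg/mL·hr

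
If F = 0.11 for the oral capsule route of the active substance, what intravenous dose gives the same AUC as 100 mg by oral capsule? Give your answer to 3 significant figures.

Systemic exposure from an extravascular dose = F × D_ev, so the equivalent IV dose is F × D_ev.
D_iv = F × D_ev = 0.11 × 100 = 11 mg

D_iv = 11.0 mg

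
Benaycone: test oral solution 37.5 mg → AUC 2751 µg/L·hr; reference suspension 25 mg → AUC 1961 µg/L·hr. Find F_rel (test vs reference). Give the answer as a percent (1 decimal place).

F_rel = (AUC_test/D_test) / (AUC_ref/D_ref)
      = (2751/37.5) / (1961/25)
      = 73.36 / 78.44 = 0.9352 = 93.52%

F_rel = 93.5%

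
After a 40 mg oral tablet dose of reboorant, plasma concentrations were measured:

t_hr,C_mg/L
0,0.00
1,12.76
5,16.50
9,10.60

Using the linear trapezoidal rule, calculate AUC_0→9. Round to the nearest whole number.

Trapezoidal AUC_0→9:
  [0→1]: (0.00+12.76)/2 × 1 = 6.38
  [1→5]: (12.76+16.50)/2 × 4 = 58.52
  [5→9]: (16.50+10.60)/2 × 4 = 54.2
  Sum = 119.1 mg/L·hr

AUC = 119 mg/L·hr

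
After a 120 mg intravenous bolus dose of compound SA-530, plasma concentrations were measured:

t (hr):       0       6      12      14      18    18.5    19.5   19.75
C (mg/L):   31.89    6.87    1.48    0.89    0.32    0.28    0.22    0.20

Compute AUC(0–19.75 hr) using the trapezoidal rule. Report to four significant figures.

Trapezoidal AUC_0→19.75:
  [0→6]: (31.89+6.87)/2 × 6 = 116.28
  [6→12]: (6.87+1.48)/2 × 6 = 25.05
  [12→14]: (1.48+0.89)/2 × 2 = 2.37
  [14→18]: (0.89+0.32)/2 × 4 = 2.42
  [18→18.5]: (0.32+0.28)/2 × 0.5 = 0.15
  [18.5→19.5]: (0.28+0.22)/2 × 1 = 0.25
  [19.5→19.75]: (0.22+0.20)/2 × 0.25 = 0.0525
  Sum = 146.5725 mg/L·hr

AUC = 146.6 mg/L·hr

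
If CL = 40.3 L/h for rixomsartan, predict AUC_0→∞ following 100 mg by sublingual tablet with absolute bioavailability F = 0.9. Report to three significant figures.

AUC_0→∞ = F × Dose / CL
        = 0.9 × 100 / 40.3 = 2.23325 mg/L·h

AUC = 2.23 mg/L·h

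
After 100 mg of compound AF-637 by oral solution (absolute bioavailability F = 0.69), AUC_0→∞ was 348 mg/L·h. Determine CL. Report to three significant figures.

CL = 0.198 L/h

CL = F × Dose / AUC_0→∞
   = 0.69 × 100 / 348 = 0.198276 L/h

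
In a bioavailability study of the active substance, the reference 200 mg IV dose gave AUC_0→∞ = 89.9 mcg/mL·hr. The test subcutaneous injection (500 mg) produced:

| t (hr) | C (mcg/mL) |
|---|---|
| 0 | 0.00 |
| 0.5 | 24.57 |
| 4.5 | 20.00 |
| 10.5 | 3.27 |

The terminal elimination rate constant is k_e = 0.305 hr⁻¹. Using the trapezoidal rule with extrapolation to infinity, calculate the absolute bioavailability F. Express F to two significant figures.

F = 0.78

Trapezoidal AUC_0→10.5 (subcutaneous injection):
  [0→0.5]: (0.00+24.57)/2 × 0.5 = 6.1425
  [0.5→4.5]: (24.57+20.00)/2 × 4 = 89.14
  [4.5→10.5]: (20.00+3.27)/2 × 6 = 69.81
  Sum = 165.0925 mcg/mL·hr
Tail: C_last/k_e = 3.27/0.305 = 10.721
AUC_0→∞ (subcutaneous injection) = 165.0925 + 10.721 = 175.8135 mcg/mL·hr
F = (AUC_ev/D_ev)/(AUC_iv/D_iv) = (175.8135/500)/(89.9/200) = 0.351627/0.4495 = 0.7823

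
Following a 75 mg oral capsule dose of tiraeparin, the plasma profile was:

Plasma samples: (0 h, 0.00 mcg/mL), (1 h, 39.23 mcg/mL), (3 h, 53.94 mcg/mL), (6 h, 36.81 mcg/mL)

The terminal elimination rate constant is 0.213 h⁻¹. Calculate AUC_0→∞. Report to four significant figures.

Trapezoidal AUC_0→6:
  [0→1]: (0.00+39.23)/2 × 1 = 19.615
  [1→3]: (39.23+53.94)/2 × 2 = 93.17
  [3→6]: (53.94+36.81)/2 × 3 = 136.125
  Sum = 248.91 mcg/mL·h
Extrapolated tail: C_last / k_e = 36.81 / 0.213 = 172.817
AUC_0→∞ = 248.91 + 172.817 = 421.727 mcg/mL·h

AUC = 421.7 mcg/mL·h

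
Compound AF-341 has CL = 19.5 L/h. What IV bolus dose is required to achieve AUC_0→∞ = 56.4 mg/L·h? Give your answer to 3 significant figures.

Dose_iv = CL × AUC_0→∞
     = 19.5 × 56.4 = 1099.8 mg

Dose = 1100 mg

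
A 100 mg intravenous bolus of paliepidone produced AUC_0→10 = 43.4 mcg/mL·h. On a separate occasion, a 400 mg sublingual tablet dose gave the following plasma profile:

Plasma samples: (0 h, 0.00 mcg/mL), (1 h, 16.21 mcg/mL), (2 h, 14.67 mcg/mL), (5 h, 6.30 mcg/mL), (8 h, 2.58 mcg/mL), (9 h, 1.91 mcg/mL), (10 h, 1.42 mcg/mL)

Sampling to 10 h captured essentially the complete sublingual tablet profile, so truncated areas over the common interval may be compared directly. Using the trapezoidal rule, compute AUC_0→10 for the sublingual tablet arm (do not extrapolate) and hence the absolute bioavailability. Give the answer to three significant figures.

Trapezoidal AUC_0→10 (sublingual tablet):
  [0→1]: (0.00+16.21)/2 × 1 = 8.105
  [1→2]: (16.21+14.67)/2 × 1 = 15.44
  [2→5]: (14.67+6.30)/2 × 3 = 31.455
  [5→8]: (6.30+2.58)/2 × 3 = 13.32
  [8→9]: (2.58+1.91)/2 × 1 = 2.245
  [9→10]: (1.91+1.42)/2 × 1 = 1.665
  Sum = 72.23 mcg/mL·h
F = (AUC_ev/D_ev)/(AUC_iv/D_iv) = (72.23/400)/(43.4/100) = 0.180575/0.434 = 0.4161

F = 0.416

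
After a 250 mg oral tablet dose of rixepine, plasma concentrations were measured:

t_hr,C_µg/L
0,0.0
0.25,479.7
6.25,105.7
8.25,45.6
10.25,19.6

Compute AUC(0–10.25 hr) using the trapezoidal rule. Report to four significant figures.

AUC = 2033 µg/L·hr

Trapezoidal AUC_0→10.25:
  [0→0.25]: (0.0+479.7)/2 × 0.25 = 59.9625
  [0.25→6.25]: (479.7+105.7)/2 × 6 = 1756.2
  [6.25→8.25]: (105.7+45.6)/2 × 2 = 151.3
  [8.25→10.25]: (45.6+19.6)/2 × 2 = 65.2
  Sum = 2032.6625 µg/L·hr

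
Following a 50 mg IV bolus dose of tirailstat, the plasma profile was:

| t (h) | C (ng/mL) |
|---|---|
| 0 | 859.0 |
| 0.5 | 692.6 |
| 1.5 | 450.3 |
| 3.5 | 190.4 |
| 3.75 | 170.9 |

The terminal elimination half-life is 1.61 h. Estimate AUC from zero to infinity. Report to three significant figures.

Trapezoidal AUC_0→3.75:
  [0→0.5]: (859.0+692.6)/2 × 0.5 = 387.9
  [0.5→1.5]: (692.6+450.3)/2 × 1 = 571.45
  [1.5→3.5]: (450.3+190.4)/2 × 2 = 640.7
  [3.5→3.75]: (190.4+170.9)/2 × 0.25 = 45.1625
  Sum = 1645.2125 ng/mL·h
k_e = ln2 / t½ = 0.693147 / 1.61 = 0.4305 h^-1
Extrapolated tail: C_last / k_e = 170.9 / 0.4305 = 396.980
AUC_0→∞ = 1645.2125 + 396.980 = 2042.1925 ng/mL·h

AUC = 2040 ng/mL·h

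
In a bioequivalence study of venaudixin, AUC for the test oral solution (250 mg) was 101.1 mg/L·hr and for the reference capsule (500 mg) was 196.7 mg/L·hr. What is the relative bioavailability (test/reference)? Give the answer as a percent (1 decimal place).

F_rel = (AUC_test/D_test) / (AUC_ref/D_ref)
      = (101.1/250) / (196.7/500)
      = 0.4044 / 0.3934 = 1.0280 = 102.80%

F_rel = 102.8%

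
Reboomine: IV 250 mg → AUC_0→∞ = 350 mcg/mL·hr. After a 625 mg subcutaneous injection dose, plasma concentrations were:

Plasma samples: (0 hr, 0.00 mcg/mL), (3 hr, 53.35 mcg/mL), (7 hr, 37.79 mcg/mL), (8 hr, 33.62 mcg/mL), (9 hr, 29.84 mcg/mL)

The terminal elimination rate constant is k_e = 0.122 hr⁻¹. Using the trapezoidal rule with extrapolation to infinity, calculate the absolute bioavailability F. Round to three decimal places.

Trapezoidal AUC_0→9 (subcutaneous injection):
  [0→3]: (0.00+53.35)/2 × 3 = 80.025
  [3→7]: (53.35+37.79)/2 × 4 = 182.28
  [7→8]: (37.79+33.62)/2 × 1 = 35.705
  [8→9]: (33.62+29.84)/2 × 1 = 31.73
  Sum = 329.74 mcg/mL·hr
Tail: C_last/k_e = 29.84/0.122 = 244.590
AUC_0→∞ (subcutaneous injection) = 329.74 + 244.590 = 574.33 mcg/mL·hr
F = (AUC_ev/D_ev)/(AUC_iv/D_iv) = (574.33/625)/(350/250) = 0.918928/1.4 = 0.6564

F = 0.656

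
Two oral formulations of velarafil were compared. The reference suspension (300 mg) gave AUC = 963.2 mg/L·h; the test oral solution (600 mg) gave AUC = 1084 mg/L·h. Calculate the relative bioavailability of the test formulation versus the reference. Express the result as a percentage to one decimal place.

F_rel = 56.3%

F_rel = (AUC_test/D_test) / (AUC_ref/D_ref)
      = (1084/600) / (963.2/300)
      = 1.80667 / 3.21067 = 0.5627 = 56.27%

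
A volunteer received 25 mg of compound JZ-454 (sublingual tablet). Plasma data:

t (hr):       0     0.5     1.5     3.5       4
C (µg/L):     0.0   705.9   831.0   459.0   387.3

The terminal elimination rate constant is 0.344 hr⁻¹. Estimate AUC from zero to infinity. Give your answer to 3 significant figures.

Trapezoidal AUC_0→4:
  [0→0.5]: (0.0+705.9)/2 × 0.5 = 176.475
  [0.5→1.5]: (705.9+831.0)/2 × 1 = 768.45
  [1.5→3.5]: (831.0+459.0)/2 × 2 = 1290.0
  [3.5→4]: (459.0+387.3)/2 × 0.5 = 211.575
  Sum = 2446.5 µg/L·hr
Extrapolated tail: C_last / k_e = 387.3 / 0.344 = 1125.872
AUC_0→∞ = 2446.5 + 1125.872 = 3572.372 µg/L·hr

AUC = 3570 µg/L·hr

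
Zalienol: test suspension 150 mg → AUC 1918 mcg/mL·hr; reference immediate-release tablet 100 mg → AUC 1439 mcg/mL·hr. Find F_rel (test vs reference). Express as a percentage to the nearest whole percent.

F_rel = (AUC_test/D_test) / (AUC_ref/D_ref)
      = (1918/150) / (1439/100)
      = 12.7867 / 14.39 = 0.8886 = 88.86%

F_rel = 89%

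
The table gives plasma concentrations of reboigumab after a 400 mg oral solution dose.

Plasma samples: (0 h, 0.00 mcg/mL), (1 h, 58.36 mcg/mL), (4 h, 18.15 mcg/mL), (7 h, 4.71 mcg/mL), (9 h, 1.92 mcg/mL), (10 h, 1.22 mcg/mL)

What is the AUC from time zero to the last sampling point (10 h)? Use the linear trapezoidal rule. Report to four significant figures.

AUC = 186.4 mcg/mL·h

Trapezoidal AUC_0→10:
  [0→1]: (0.00+58.36)/2 × 1 = 29.18
  [1→4]: (58.36+18.15)/2 × 3 = 114.765
  [4→7]: (18.15+4.71)/2 × 3 = 34.29
  [7→9]: (4.71+1.92)/2 × 2 = 6.63
  [9→10]: (1.92+1.22)/2 × 1 = 1.57
  Sum = 186.435 mcg/mL·h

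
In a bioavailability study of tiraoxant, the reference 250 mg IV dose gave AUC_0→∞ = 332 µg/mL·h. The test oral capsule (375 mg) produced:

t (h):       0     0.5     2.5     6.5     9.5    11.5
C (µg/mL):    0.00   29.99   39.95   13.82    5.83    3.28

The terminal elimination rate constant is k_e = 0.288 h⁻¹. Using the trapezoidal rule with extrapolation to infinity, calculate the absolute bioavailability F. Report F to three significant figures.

F = 0.472

Trapezoidal AUC_0→11.5 (oral capsule):
  [0→0.5]: (0.00+29.99)/2 × 0.5 = 7.4975
  [0.5→2.5]: (29.99+39.95)/2 × 2 = 69.94
  [2.5→6.5]: (39.95+13.82)/2 × 4 = 107.54
  [6.5→9.5]: (13.82+5.83)/2 × 3 = 29.475
  [9.5→11.5]: (5.83+3.28)/2 × 2 = 9.11
  Sum = 223.5625 µg/mL·h
Tail: C_last/k_e = 3.28/0.288 = 11.389
AUC_0→∞ (oral capsule) = 223.5625 + 11.389 = 234.9515 µg/mL·h
F = (AUC_ev/D_ev)/(AUC_iv/D_iv) = (234.9515/375)/(332/250) = 0.626537/1.328 = 0.4718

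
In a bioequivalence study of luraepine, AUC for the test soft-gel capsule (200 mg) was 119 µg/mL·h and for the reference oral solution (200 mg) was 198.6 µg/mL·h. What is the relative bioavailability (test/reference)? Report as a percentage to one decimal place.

F_rel = (AUC_test/D_test) / (AUC_ref/D_ref)
      = (119/200) / (198.6/200)
      = 0.595 / 0.993 = 0.5992 = 59.92%

F_rel = 59.9%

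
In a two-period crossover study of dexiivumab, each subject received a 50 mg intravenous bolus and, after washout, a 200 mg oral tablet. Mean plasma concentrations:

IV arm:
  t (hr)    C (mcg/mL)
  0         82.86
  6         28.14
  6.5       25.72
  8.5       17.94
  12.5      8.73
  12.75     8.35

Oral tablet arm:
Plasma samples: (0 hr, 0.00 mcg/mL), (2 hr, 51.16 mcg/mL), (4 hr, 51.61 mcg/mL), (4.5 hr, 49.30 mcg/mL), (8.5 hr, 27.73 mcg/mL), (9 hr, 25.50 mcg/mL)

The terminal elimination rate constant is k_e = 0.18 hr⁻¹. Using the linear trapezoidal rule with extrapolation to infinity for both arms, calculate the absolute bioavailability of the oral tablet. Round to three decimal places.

Trapezoidal AUC_0→12.75 (IV):
  [0→6]: (82.86+28.14)/2 × 6 = 333.0
  [6→6.5]: (28.14+25.72)/2 × 0.5 = 13.465
  [6.5→8.5]: (25.72+17.94)/2 × 2 = 43.66
  [8.5→12.5]: (17.94+8.73)/2 × 4 = 53.34
  [12.5→12.75]: (8.73+8.35)/2 × 0.25 = 2.135
  Sum = 445.6 mcg/mL·hr
IV tail: 8.35/0.18 = 46.389; AUC_iv,0→∞ = 445.6 + 46.389 = 491.989 mcg/mL·hr
Trapezoidal AUC_0→9 (oral tablet):
  [0→2]: (0.00+51.16)/2 × 2 = 51.16
  [2→4]: (51.16+51.61)/2 × 2 = 102.77
  [4→4.5]: (51.61+49.30)/2 × 0.5 = 25.2275
  [4.5→8.5]: (49.30+27.73)/2 × 4 = 154.06
  [8.5→9]: (27.73+25.50)/2 × 0.5 = 13.3075
  Sum = 346.525 mcg/mL·hr
oral tablet tail: 25.50/0.18 = 141.667; AUC_ev,0→∞ = 346.525 + 141.667 = 488.192 mcg/mL·hr
F = (AUC_ev/D_ev)/(AUC_iv/D_iv) = (488.192/200)/(491.989/50) = 2.44096/9.83978 = 0.2481

F = 0.248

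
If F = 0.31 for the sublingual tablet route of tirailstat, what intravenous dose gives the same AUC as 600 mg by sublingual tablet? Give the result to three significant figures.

D_iv = 186 mg

Systemic exposure from an extravascular dose = F × D_ev, so the equivalent IV dose is F × D_ev.
D_iv = F × D_ev = 0.31 × 600 = 186 mg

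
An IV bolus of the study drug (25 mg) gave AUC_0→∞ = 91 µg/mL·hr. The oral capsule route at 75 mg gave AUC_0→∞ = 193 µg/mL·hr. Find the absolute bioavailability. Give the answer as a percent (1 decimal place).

F = (AUC_ev / D_ev) / (AUC_iv / D_iv)
  = (193/75) / (91/25)
  = 2.57333 / 3.64 = 0.7070
  = 70.70%

F = 70.7%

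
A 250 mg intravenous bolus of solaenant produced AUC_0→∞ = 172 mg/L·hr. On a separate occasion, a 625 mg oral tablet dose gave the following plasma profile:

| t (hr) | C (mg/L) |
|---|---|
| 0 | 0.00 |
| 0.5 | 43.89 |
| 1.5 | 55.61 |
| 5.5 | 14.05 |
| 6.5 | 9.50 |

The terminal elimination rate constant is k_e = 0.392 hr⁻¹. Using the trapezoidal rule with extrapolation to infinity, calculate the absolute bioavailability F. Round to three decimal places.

Trapezoidal AUC_0→6.5 (oral tablet):
  [0→0.5]: (0.00+43.89)/2 × 0.5 = 10.9725
  [0.5→1.5]: (43.89+55.61)/2 × 1 = 49.75
  [1.5→5.5]: (55.61+14.05)/2 × 4 = 139.32
  [5.5→6.5]: (14.05+9.50)/2 × 1 = 11.775
  Sum = 211.8175 mg/L·hr
Tail: C_last/k_e = 9.50/0.392 = 24.235
AUC_0→∞ (oral tablet) = 211.8175 + 24.235 = 236.0525 mg/L·hr
F = (AUC_ev/D_ev)/(AUC_iv/D_iv) = (236.0525/625)/(172/250) = 0.377684/0.688 = 0.5490

F = 0.549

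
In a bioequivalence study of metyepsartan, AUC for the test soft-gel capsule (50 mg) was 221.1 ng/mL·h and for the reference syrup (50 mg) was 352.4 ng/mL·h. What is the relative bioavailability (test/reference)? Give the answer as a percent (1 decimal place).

F_rel = (AUC_test/D_test) / (AUC_ref/D_ref)
      = (221.1/50) / (352.4/50)
      = 4.422 / 7.048 = 0.6274 = 62.74%

F_rel = 62.7%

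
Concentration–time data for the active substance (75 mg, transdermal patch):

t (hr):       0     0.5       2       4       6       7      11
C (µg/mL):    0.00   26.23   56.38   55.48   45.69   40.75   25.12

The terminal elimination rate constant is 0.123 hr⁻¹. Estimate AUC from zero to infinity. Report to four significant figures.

Trapezoidal AUC_0→11:
  [0→0.5]: (0.00+26.23)/2 × 0.5 = 6.5575
  [0.5→2]: (26.23+56.38)/2 × 1.5 = 61.9575
  [2→4]: (56.38+55.48)/2 × 2 = 111.86
  [4→6]: (55.48+45.69)/2 × 2 = 101.17
  [6→7]: (45.69+40.75)/2 × 1 = 43.22
  [7→11]: (40.75+25.12)/2 × 4 = 131.74
  Sum = 456.505 µg/mL·hr
Extrapolated tail: C_last / k_e = 25.12 / 0.123 = 204.228
AUC_0→∞ = 456.505 + 204.228 = 660.733 µg/mL·hr

AUC = 660.7 µg/mL·hr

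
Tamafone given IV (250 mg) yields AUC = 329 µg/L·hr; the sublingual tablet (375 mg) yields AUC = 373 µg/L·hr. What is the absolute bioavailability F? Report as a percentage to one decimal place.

F = 75.6%

F = (AUC_ev / D_ev) / (AUC_iv / D_iv)
  = (373/375) / (329/250)
  = 0.994667 / 1.316 = 0.7558
  = 75.58%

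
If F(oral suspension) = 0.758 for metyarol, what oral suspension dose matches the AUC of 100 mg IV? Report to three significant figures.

For equal systemic exposure: F × D_ev = D_iv
D_ev = D_iv / F = 100 / 0.758 = 131.926 mg

D_oral = 132 mg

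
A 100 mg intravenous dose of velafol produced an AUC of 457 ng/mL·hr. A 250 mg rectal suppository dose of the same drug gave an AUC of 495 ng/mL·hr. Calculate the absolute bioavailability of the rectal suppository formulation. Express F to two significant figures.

F = (AUC_ev / D_ev) / (AUC_iv / D_iv)
  = (495/250) / (457/100)
  = 1.98 / 4.57 = 0.4333

F = 0.43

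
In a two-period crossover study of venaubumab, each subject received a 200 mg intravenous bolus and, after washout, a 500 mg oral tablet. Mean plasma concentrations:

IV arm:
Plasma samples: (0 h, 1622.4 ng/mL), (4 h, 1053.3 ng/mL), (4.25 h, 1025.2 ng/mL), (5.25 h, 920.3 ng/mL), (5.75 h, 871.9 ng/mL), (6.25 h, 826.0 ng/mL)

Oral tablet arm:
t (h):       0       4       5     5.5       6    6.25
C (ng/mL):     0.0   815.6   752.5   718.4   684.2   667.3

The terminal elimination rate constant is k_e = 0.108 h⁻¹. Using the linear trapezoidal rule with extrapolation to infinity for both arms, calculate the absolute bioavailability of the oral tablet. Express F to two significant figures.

Trapezoidal AUC_0→6.25 (IV):
  [0→4]: (1622.4+1053.3)/2 × 4 = 5351.4
  [4→4.25]: (1053.3+1025.2)/2 × 0.25 = 259.8125
  [4.25→5.25]: (1025.2+920.3)/2 × 1 = 972.75
  [5.25→5.75]: (920.3+871.9)/2 × 0.5 = 448.05
  [5.75→6.25]: (871.9+826.0)/2 × 0.5 = 424.475
  Sum = 7456.4875 ng/mL·h
IV tail: 826.0/0.108 = 7648.148; AUC_iv,0→∞ = 7456.4875 + 7648.148 = 15104.6355 ng/mL·h
Trapezoidal AUC_0→6.25 (oral tablet):
  [0→4]: (0.0+815.6)/2 × 4 = 1631.2
  [4→5]: (815.6+752.5)/2 × 1 = 784.05
  [5→5.5]: (752.5+718.4)/2 × 0.5 = 367.725
  [5.5→6]: (718.4+684.2)/2 × 0.5 = 350.65
  [6→6.25]: (684.2+667.3)/2 × 0.25 = 168.9375
  Sum = 3302.5625 ng/mL·h
oral tablet tail: 667.3/0.108 = 6178.704; AUC_ev,0→∞ = 3302.5625 + 6178.704 = 9481.2665 ng/mL·h
F = (AUC_ev/D_ev)/(AUC_iv/D_iv) = (9481.2665/500)/(15104.6355/200) = 18.962533/75.5232 = 0.2511

F = 0.25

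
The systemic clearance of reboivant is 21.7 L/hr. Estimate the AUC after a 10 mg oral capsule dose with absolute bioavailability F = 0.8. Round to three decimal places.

AUC_0→∞ = F × Dose / CL
        = 0.8 × 10 / 21.7 = 0.368664 mg/L·hr

AUC = 0.369 mg/L·hr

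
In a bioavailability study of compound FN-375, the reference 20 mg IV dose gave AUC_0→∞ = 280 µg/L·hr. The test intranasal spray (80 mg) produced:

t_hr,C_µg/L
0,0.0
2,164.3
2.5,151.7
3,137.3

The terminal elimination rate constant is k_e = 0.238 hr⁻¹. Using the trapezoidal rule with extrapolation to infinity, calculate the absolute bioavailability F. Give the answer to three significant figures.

F = 0.797

Trapezoidal AUC_0→3 (intranasal spray):
  [0→2]: (0.0+164.3)/2 × 2 = 164.3
  [2→2.5]: (164.3+151.7)/2 × 0.5 = 79.0
  [2.5→3]: (151.7+137.3)/2 × 0.5 = 72.25
  Sum = 315.55 µg/L·hr
Tail: C_last/k_e = 137.3/0.238 = 576.891
AUC_0→∞ (intranasal spray) = 315.55 + 576.891 = 892.441 µg/L·hr
F = (AUC_ev/D_ev)/(AUC_iv/D_iv) = (892.441/80)/(280/20) = 11.1555/14 = 0.7968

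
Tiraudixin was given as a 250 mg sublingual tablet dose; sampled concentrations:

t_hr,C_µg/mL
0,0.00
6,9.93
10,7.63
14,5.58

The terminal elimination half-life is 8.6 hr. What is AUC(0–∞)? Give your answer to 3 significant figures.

AUC = 161 µg/mL·hr

Trapezoidal AUC_0→14:
  [0→6]: (0.00+9.93)/2 × 6 = 29.79
  [6→10]: (9.93+7.63)/2 × 4 = 35.12
  [10→14]: (7.63+5.58)/2 × 4 = 26.42
  Sum = 91.33 µg/mL·hr
k_e = ln2 / t½ = 0.693147 / 8.6 = 0.0806 hr^-1
Extrapolated tail: C_last / k_e = 5.58 / 0.0806 = 69.231
AUC_0→∞ = 91.33 + 69.231 = 160.561 µg/mL·hr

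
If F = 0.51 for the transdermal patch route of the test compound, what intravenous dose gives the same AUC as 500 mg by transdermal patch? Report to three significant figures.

Systemic exposure from an extravascular dose = F × D_ev, so the equivalent IV dose is F × D_ev.
D_iv = F × D_ev = 0.51 × 500 = 255 mg

D_iv = 255 mg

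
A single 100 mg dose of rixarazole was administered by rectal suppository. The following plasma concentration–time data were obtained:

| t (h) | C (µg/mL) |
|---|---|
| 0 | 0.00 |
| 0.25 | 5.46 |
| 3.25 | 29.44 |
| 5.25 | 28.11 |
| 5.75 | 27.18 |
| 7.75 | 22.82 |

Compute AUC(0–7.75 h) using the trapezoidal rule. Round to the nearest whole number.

Trapezoidal AUC_0→7.75:
  [0→0.25]: (0.00+5.46)/2 × 0.25 = 0.6825
  [0.25→3.25]: (5.46+29.44)/2 × 3 = 52.35
  [3.25→5.25]: (29.44+28.11)/2 × 2 = 57.55
  [5.25→5.75]: (28.11+27.18)/2 × 0.5 = 13.8225
  [5.75→7.75]: (27.18+22.82)/2 × 2 = 50.0
  Sum = 174.405 µg/mL·h

AUC = 174 µg/mL·h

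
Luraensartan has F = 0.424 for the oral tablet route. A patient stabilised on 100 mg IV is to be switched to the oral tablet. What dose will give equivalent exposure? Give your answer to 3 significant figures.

For equal systemic exposure: F × D_ev = D_iv
D_ev = D_iv / F = 100 / 0.424 = 235.849 mg

D_oral = 236 mg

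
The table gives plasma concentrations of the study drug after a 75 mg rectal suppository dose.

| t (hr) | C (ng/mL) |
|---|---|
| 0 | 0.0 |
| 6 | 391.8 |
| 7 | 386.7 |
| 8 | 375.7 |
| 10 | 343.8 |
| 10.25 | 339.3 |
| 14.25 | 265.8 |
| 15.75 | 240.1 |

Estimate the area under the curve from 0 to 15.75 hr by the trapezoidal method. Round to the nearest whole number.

AUC = 4340 ng/mL·hr

Trapezoidal AUC_0→15.75:
  [0→6]: (0.0+391.8)/2 × 6 = 1175.4
  [6→7]: (391.8+386.7)/2 × 1 = 389.25
  [7→8]: (386.7+375.7)/2 × 1 = 381.2
  [8→10]: (375.7+343.8)/2 × 2 = 719.5
  [10→10.25]: (343.8+339.3)/2 × 0.25 = 85.3875
  [10.25→14.25]: (339.3+265.8)/2 × 4 = 1210.2
  [14.25→15.75]: (265.8+240.1)/2 × 1.5 = 379.425
  Sum = 4340.3625 ng/mL·hr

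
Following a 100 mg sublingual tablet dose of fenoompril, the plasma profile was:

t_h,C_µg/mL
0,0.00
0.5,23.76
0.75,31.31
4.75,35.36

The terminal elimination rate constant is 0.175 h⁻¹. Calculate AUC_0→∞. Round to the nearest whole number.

AUC = 348 µg/mL·h

Trapezoidal AUC_0→4.75:
  [0→0.5]: (0.00+23.76)/2 × 0.5 = 5.94
  [0.5→0.75]: (23.76+31.31)/2 × 0.25 = 6.88375
  [0.75→4.75]: (31.31+35.36)/2 × 4 = 133.34
  Sum = 146.16375 µg/mL·h
Extrapolated tail: C_last / k_e = 35.36 / 0.175 = 202.057
AUC_0→∞ = 146.16375 + 202.057 = 348.22075 µg/mL·h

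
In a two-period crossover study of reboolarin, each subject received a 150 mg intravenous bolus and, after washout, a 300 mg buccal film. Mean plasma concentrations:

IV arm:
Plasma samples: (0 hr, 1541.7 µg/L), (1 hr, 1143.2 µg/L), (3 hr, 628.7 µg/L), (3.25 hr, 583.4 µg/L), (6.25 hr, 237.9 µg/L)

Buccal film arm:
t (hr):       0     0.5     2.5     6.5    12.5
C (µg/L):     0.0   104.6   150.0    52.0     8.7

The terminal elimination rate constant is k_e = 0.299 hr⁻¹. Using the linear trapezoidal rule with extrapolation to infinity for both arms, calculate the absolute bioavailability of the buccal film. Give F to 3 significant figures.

Trapezoidal AUC_0→6.25 (IV):
  [0→1]: (1541.7+1143.2)/2 × 1 = 1342.45
  [1→3]: (1143.2+628.7)/2 × 2 = 1771.9
  [3→3.25]: (628.7+583.4)/2 × 0.25 = 151.5125
  [3.25→6.25]: (583.4+237.9)/2 × 3 = 1231.95
  Sum = 4497.8125 µg/L·hr
IV tail: 237.9/0.299 = 795.652; AUC_iv,0→∞ = 4497.8125 + 795.652 = 5293.4645 µg/L·hr
Trapezoidal AUC_0→12.5 (buccal film):
  [0→0.5]: (0.0+104.6)/2 × 0.5 = 26.15
  [0.5→2.5]: (104.6+150.0)/2 × 2 = 254.6
  [2.5→6.5]: (150.0+52.0)/2 × 4 = 404.0
  [6.5→12.5]: (52.0+8.7)/2 × 6 = 182.1
  Sum = 866.85 µg/L·hr
buccal film tail: 8.7/0.299 = 29.097; AUC_ev,0→∞ = 866.85 + 29.097 = 895.947 µg/L·hr
F = (AUC_ev/D_ev)/(AUC_iv/D_iv) = (895.947/300)/(5293.4645/150) = 2.98649/35.2898 = 0.0846

F = 0.0846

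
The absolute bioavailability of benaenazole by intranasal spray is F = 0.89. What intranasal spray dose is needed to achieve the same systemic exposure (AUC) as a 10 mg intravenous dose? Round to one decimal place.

For equal systemic exposure: F × D_ev = D_iv
D_ev = D_iv / F = 10 / 0.89 = 11.236 mg

D_intranasal = 11.2 mg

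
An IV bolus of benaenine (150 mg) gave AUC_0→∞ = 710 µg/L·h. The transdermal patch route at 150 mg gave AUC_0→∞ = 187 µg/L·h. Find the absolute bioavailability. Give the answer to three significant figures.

F = 0.263

F = (AUC_ev / D_ev) / (AUC_iv / D_iv)
  = (187/150) / (710/150)
  = 1.24667 / 4.73333 = 0.2634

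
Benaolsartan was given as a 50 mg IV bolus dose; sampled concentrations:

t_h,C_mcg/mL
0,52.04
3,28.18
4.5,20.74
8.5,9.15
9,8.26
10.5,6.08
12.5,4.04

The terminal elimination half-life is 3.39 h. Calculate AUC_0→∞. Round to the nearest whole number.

AUC = 262 mcg/mL·h

Trapezoidal AUC_0→12.5:
  [0→3]: (52.04+28.18)/2 × 3 = 120.33
  [3→4.5]: (28.18+20.74)/2 × 1.5 = 36.69
  [4.5→8.5]: (20.74+9.15)/2 × 4 = 59.78
  [8.5→9]: (9.15+8.26)/2 × 0.5 = 4.3525
  [9→10.5]: (8.26+6.08)/2 × 1.5 = 10.755
  [10.5→12.5]: (6.08+4.04)/2 × 2 = 10.12
  Sum = 242.0275 mcg/mL·h
k_e = ln2 / t½ = 0.693147 / 3.39 = 0.2045 h^-1
Extrapolated tail: C_last / k_e = 4.04 / 0.2045 = 19.756
AUC_0→∞ = 242.0275 + 19.756 = 261.7835 mcg/mL·h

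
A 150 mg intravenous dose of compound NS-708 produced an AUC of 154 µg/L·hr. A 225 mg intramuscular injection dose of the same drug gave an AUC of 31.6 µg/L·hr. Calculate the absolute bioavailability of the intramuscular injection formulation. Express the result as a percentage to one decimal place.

F = (AUC_ev / D_ev) / (AUC_iv / D_iv)
  = (31.6/225) / (154/150)
  = 0.140444 / 1.02667 = 0.1368
  = 13.68%

F = 13.7%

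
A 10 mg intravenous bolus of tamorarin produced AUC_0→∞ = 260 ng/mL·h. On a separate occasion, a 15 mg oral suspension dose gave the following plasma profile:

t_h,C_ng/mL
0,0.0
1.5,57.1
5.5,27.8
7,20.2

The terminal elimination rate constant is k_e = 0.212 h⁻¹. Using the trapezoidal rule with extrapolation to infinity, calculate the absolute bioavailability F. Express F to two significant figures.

Trapezoidal AUC_0→7 (oral suspension):
  [0→1.5]: (0.0+57.1)/2 × 1.5 = 42.825
  [1.5→5.5]: (57.1+27.8)/2 × 4 = 169.8
  [5.5→7]: (27.8+20.2)/2 × 1.5 = 36.0
  Sum = 248.625 ng/mL·h
Tail: C_last/k_e = 20.2/0.212 = 95.283
AUC_0→∞ (oral suspension) = 248.625 + 95.283 = 343.908 ng/mL·h
F = (AUC_ev/D_ev)/(AUC_iv/D_iv) = (343.908/15)/(260/10) = 22.9272/26 = 0.8818

F = 0.88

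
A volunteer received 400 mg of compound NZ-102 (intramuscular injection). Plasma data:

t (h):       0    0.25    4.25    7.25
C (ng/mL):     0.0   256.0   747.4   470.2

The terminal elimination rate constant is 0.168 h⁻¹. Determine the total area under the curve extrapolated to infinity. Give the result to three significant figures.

Trapezoidal AUC_0→7.25:
  [0→0.25]: (0.0+256.0)/2 × 0.25 = 32.0
  [0.25→4.25]: (256.0+747.4)/2 × 4 = 2006.8
  [4.25→7.25]: (747.4+470.2)/2 × 3 = 1826.4
  Sum = 3865.2 ng/mL·h
Extrapolated tail: C_last / k_e = 470.2 / 0.168 = 2798.810
AUC_0→∞ = 3865.2 + 2798.810 = 6664.01 ng/mL·h

AUC = 6660 ng/mL·h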